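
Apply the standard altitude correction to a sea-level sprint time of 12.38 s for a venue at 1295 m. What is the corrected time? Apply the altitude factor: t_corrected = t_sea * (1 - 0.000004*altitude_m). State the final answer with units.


Correction factor = 1 - 0.000004 * 1295 = 0.99482
t_corrected = t_sea * factor = 12.38 * 0.99482
t_corrected = 12.3159 s

12.3159 s


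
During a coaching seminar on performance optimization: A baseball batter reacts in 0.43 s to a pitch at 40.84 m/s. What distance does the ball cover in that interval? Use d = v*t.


d = v * t
d = 40.84 * 0.43
d = 17.5612 m

17.5612 m


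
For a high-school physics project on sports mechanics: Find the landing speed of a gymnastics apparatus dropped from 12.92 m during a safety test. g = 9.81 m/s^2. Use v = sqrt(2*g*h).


v = sqrt(2 * g * h)
v = sqrt(2 * 9.81 * 12.92)
v = sqrt(253.4904) = 15.9214 m/s

15.9214 m/s


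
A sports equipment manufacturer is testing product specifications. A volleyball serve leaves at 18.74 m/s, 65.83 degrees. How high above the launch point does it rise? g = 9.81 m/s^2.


H = (v*sin(theta))^2 / (2*g)
vy = v*sin(theta) = 18.74 * sin(65.83 deg) = 17.0972 m/s
H = vy^2 / (2*g) = 292.3126 / (2*9.81)
H = 292.3126 / 19.62 = 14.8987 m

14.8987 m


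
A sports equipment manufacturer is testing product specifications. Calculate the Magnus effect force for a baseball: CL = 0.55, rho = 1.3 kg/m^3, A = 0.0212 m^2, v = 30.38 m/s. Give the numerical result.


FM = 0.5 * CL * rho * A * v^2
FM = 0.5 * 0.55 * 1.3 * 0.0212 * 30.38^2
v^2 = 922.9444
FM = 0.5 * 0.55 * 1.3 * 0.0212 * 922.9444 = 6.995 N

6.995 N


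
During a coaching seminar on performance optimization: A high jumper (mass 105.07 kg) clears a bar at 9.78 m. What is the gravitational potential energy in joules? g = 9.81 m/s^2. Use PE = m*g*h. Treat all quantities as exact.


PE = m * g * h
PE = 105.07 * 9.81 * 9.78
PE = 1030.7367 * 9.78 = 10080.6049 J

10080.6049 J


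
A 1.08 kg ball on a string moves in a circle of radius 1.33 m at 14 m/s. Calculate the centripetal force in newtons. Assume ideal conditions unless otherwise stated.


Fc = m * v^2 / r
v^2 = 14^2 = 196
Fc = 1.08 * 196 / 1.33
Fc = 211.68 / 1.33 = 159.1579 N

159.1579 N


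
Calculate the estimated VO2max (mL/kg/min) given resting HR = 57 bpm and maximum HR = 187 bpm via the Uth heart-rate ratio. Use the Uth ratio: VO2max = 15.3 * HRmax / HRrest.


VO2max = 15.3 * HRmax / HRrest
VO2max = 15.3 * 187 / 57
VO2max = 2861.1 / 57 = 50.1947 mL/kg/min

50.1947 mL/kg/min


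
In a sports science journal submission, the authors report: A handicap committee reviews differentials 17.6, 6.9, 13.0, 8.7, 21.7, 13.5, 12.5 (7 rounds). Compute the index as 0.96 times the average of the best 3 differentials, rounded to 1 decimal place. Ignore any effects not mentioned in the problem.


All differentials: 17.6, 6.9, 13.0, 8.7, 21.7, 13.5, 12.5
Sorted: 6.9, 8.7, 12.5, 13.0, 13.5, 17.6, 21.7
Best 3: 6.9, 8.7, 12.5
Average of best = 28.1 / 3 = 9.3667
Raw index = 9.3667 * 0.96 = 8.992
Handicap index = round(8.992, 1) = 9.0

9.0


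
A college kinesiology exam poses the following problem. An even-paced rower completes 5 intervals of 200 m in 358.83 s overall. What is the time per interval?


Split time = total_time / n_laps = 358.83 / 5
Split time = 71.766 s per lap

71.766 s


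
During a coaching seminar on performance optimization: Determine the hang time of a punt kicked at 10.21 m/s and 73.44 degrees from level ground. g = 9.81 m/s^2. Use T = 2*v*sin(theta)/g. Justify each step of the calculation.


T = 2*v*sin(theta)/g
sin(theta) = sin(73.44 deg) = 0.9585
T = 2*10.21*0.9585 / 9.81
T = 19.573 / 9.81 = 1.9952 s

1.9952 s


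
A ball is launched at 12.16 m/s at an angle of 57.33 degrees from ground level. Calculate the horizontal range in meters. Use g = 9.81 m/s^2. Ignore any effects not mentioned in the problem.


R = v^2 * sin(2*theta) / g
Convert angle to radians: theta = 57.33 deg = 1.0006 rad
sin(2*theta) = sin(2.0012) = 0.9088
R = 12.16^2 * 0.9088 / 9.81
R = 147.8656 * 0.9088 / 9.81 = 13.6983 m

13.6983 m


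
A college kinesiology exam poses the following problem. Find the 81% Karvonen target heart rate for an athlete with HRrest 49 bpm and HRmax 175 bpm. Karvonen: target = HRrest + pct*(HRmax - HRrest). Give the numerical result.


Target = HRrest + pct*(HRmax - HRrest)
Heart rate reserve = HRmax - HRrest = 175 - 49 = 126 bpm
Fraction = 81% = 0.81
Target = 49 + 0.81 * 126
Target = 49 + 102.06 = 151.06 bpm

151.06 bpm


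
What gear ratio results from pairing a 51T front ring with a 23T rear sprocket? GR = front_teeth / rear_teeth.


GR = front_teeth / rear_teeth
GR = 51 / 23
GR = 2.2174

2.2174


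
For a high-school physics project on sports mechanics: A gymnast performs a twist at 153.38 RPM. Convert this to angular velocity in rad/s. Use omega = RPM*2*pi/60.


omega = RPM * 2 * pi / 60
omega = 153.38 * 2 * 3.14159 / 60
omega = 963.715 / 60 = 16.0619 rad/s

16.0619 rad/s


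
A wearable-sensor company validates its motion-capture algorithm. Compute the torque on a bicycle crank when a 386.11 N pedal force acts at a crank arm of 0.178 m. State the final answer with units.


tau = F * d
tau = 386.11 * 0.178
tau = 68.7276 N*m

68.7276 N*m


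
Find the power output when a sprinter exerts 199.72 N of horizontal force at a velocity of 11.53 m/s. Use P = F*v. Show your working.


P = F * v
P = 199.72 * 11.53
P = 2302.7716 W

2302.7716 W


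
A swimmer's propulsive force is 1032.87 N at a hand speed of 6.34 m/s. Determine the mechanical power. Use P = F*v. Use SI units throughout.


P = F * v
P = 1032.87 * 6.34
P = 6548.3958 W

6548.3958 W


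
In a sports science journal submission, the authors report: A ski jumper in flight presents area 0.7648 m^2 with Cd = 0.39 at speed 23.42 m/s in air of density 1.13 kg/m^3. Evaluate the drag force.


Fd = 0.5 * Cd * rho * A * v^2
Fd = 0.5 * 0.39 * 1.13 * 0.7648 * 23.42^2
v^2 = 548.4964
Fd = 0.5 * 0.39 * 1.13 * 0.7648 * 548.4964 = 92.4346 N

92.4346 N


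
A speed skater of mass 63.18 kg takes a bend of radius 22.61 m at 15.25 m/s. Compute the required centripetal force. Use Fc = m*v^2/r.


Fc = m * v^2 / r
v^2 = 15.25^2 = 232.5625
Fc = 63.18 * 232.5625 / 22.61
Fc = 14693.2987 / 22.61 = 649.8584 N

649.8584 N


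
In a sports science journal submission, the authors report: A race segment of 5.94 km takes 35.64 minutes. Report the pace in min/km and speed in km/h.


Pace = time / distance = 35.64 min / 5.94 km = 6 min/km
Speed = distance / time_in_hours = 5.94 / 0.594 hr
Speed = 10 km/h

6 min/km, 10 km/h


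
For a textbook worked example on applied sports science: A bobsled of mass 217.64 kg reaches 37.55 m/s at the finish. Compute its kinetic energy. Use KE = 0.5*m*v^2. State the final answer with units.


KE = 0.5 * m * v^2
KE = 0.5 * 217.64 * 37.55^2
KE = 0.5 * 217.64 * 1410.0025 = 153436.472 J

153436.472 J


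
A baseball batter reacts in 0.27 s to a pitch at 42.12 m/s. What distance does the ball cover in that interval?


d = v * t
d = 42.12 * 0.27
d = 11.3724 m

11.3724 m


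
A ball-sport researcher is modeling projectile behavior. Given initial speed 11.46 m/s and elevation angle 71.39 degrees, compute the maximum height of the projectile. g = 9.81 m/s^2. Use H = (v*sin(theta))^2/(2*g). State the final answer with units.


H = (v*sin(theta))^2 / (2*g)
vy = v*sin(theta) = 11.46 * sin(71.39 deg) = 10.8608 m/s
H = vy^2 / (2*g) = 117.9567 / (2*9.81)
H = 117.9567 / 19.62 = 6.0121 m

6.0121 m


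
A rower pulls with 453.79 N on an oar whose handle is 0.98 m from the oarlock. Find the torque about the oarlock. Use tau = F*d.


tau = F * d
tau = 453.79 * 0.98
tau = 444.7142 N*m

444.7142 N*m


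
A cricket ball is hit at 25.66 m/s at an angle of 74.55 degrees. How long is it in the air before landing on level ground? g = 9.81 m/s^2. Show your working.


T = 2*v*sin(theta)/g
sin(theta) = sin(74.55 deg) = 0.9639
T = 2*25.66*0.9639 / 9.81
T = 49.4655 / 9.81 = 5.0424 s

5.0424 s


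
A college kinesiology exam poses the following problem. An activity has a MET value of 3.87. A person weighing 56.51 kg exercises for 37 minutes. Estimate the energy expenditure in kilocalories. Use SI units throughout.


kcal = MET * mass * time_hr
Convert time: 37 min = 0.6167 hr
kcal = 3.87 * 56.51 * 0.6167
kcal = 134.8611 kcal

134.8611 kcal


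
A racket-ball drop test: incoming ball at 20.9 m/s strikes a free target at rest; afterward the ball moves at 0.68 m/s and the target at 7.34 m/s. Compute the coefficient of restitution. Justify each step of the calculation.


e = (v2_after - v1_after) / (v1_before - v2_before)
Numerator = 7.34 - 0.68 = 6.66
Denominator = 20.9 - 0 = 20.9
e = 6.66 / 20.9 = 0.3187

0.3187


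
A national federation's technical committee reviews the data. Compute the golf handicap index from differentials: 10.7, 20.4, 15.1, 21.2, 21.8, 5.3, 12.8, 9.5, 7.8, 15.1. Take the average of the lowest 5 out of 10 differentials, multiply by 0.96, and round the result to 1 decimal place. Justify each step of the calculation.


All differentials: 10.7, 20.4, 15.1, 21.2, 21.8, 5.3, 12.8, 9.5, 7.8, 15.1
Sorted: 5.3, 7.8, 9.5, 10.7, 12.8, 15.1, 15.1, 20.4, 21.2, 21.8
Best 5: 5.3, 7.8, 9.5, 10.7, 12.8
Average of best = 46.1 / 5 = 9.22
Raw index = 9.22 * 0.96 = 8.8512
Handicap index = round(8.8512, 1) = 8.9

8.9


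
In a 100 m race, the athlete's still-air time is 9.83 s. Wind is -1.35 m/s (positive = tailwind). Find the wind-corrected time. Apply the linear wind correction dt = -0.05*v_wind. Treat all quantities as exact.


dt = -0.05 * v_wind = -0.05 * -1.35 = 0.0675 s
t_corrected = t_still + dt = 9.83 + (0.0675)
t_corrected = 9.8975 s

9.8975 s


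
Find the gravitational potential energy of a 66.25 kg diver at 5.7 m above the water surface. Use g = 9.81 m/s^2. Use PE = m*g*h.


PE = m * g * h
PE = 66.25 * 9.81 * 5.7
PE = 649.9125 * 5.7 = 3704.5013 J

3704.5013 J


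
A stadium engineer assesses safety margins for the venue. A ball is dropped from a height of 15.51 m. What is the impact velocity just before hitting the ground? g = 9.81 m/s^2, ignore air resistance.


v = sqrt(2 * g * h)
v = sqrt(2 * 9.81 * 15.51)
v = sqrt(304.3062) = 17.4444 m/s

17.4444 m/s


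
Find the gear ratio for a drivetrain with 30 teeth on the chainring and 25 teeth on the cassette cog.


GR = front_teeth / rear_teeth
GR = 30 / 25
GR = 1.2

1.2


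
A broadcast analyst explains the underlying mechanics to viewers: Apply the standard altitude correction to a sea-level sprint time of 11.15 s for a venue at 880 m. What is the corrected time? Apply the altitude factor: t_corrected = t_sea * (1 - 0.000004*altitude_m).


Correction factor = 1 - 0.000004 * 880 = 0.99648
t_corrected = t_sea * factor = 11.15 * 0.99648
t_corrected = 11.1108 s

11.1108 s


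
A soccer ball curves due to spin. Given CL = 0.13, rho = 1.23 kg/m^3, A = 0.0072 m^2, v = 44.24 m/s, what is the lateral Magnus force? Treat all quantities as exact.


FM = 0.5 * CL * rho * A * v^2
FM = 0.5 * 0.13 * 1.23 * 0.0072 * 44.24^2
v^2 = 1957.1776
FM = 0.5 * 0.13 * 1.23 * 0.0072 * 1957.1776 = 1.1266 N

1.1266 N


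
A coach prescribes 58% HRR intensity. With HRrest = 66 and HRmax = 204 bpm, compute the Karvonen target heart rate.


Target = HRrest + pct*(HRmax - HRrest)
Heart rate reserve = HRmax - HRrest = 204 - 66 = 138 bpm
Fraction = 58% = 0.58
Target = 66 + 0.58 * 138
Target = 66 + 80.04 = 146.04 bpm

146.04 bpm


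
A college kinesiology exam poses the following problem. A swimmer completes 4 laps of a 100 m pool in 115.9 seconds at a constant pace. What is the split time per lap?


Split time = total_time / n_laps = 115.9 / 4
Split time = 28.975 s per lap

28.975 s


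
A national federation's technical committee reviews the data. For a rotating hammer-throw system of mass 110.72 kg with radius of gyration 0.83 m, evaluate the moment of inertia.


I = m * k^2
I = 110.72 * 0.83^2
I = 110.72 * 0.6889 = 76.275 kg*m^2

76.275 kg*m^2


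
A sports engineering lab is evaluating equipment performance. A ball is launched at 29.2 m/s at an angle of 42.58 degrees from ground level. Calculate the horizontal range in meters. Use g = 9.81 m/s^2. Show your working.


R = v^2 * sin(2*theta) / g
Convert angle to radians: theta = 42.58 deg = 0.7432 rad
sin(2*theta) = sin(1.4863) = 0.9964
R = 29.2^2 * 0.9964 / 9.81
R = 852.64 * 0.9964 / 9.81 = 86.6055 m

86.6055 m


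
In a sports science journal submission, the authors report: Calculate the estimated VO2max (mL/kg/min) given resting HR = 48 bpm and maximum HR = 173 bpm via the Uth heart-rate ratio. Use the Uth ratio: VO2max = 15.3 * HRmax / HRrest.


VO2max = 15.3 * HRmax / HRrest
VO2max = 15.3 * 173 / 48
VO2max = 2646.9 / 48 = 55.1438 mL/kg/min

55.1438 mL/kg/min


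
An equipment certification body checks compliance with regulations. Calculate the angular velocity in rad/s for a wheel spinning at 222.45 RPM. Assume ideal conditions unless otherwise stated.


omega = RPM * 2 * pi / 60
omega = 222.45 * 2 * 3.14159 / 60
omega = 1397.6946 / 60 = 23.2949 rad/s

23.2949 rad/s


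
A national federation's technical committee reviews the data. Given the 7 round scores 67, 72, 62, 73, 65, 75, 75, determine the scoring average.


Average = sum / n
Sum = 489
Average = 489 / 7 = 69.8571

69.8571


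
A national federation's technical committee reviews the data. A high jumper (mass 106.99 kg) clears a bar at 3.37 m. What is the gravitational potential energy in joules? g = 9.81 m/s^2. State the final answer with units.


PE = m * g * h
PE = 106.99 * 9.81 * 3.37
PE = 1049.5719 * 3.37 = 3537.0573 J

3537.0573 J


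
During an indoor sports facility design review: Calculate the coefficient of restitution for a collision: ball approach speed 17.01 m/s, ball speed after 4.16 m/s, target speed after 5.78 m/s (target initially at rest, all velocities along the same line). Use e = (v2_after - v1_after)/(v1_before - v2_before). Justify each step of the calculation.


e = (v2_after - v1_after) / (v1_before - v2_before)
Numerator = 5.78 - 4.16 = 1.62
Denominator = 17.01 - 0 = 17.01
e = 1.62 / 17.01 = 0.0952

0.0952


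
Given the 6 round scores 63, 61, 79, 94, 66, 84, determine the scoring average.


Average = sum / n
Sum = 447
Average = 447 / 6 = 74.5

74.5


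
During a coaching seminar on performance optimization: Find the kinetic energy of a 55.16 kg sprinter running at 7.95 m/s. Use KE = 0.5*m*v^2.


KE = 0.5 * m * v^2
KE = 0.5 * 55.16 * 7.95^2
KE = 0.5 * 55.16 * 63.2025 = 1743.1249 J

1743.1249 J


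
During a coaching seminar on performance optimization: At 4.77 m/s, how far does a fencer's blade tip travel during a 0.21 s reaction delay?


d = v * t
d = 4.77 * 0.21
d = 1.0017 m

1.0017 m


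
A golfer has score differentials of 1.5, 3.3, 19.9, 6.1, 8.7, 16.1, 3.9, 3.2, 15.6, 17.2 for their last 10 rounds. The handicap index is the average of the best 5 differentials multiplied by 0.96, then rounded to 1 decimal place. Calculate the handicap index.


All differentials: 1.5, 3.3, 19.9, 6.1, 8.7, 16.1, 3.9, 3.2, 15.6, 17.2
Sorted: 1.5, 3.2, 3.3, 3.9, 6.1, 8.7, 15.6, 16.1, 17.2, 19.9
Best 5: 1.5, 3.2, 3.3, 3.9, 6.1
Average of best = 18 / 5 = 3.6
Raw index = 3.6 * 0.96 = 3.456
Handicap index = round(3.456, 1) = 3.5

3.5


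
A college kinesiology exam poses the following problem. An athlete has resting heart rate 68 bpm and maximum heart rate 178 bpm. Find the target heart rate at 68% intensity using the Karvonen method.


Target = HRrest + pct*(HRmax - HRrest)
Heart rate reserve = HRmax - HRrest = 178 - 68 = 110 bpm
Fraction = 68% = 0.68
Target = 68 + 0.68 * 110
Target = 68 + 74.8 = 142.8 bpm

142.8 bpm


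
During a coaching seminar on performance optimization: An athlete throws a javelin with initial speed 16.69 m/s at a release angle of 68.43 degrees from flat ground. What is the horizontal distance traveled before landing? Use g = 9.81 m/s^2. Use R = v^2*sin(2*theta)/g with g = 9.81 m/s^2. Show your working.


R = v^2 * sin(2*theta) / g
Convert angle to radians: theta = 68.43 deg = 1.1943 rad
sin(2*theta) = sin(2.3887) = 0.6838
R = 16.69^2 * 0.6838 / 9.81
R = 278.5561 * 0.6838 / 9.81 = 19.4161 m

19.4161 m


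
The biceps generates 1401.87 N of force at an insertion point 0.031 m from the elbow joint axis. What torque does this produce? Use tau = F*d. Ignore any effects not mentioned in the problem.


tau = F * d
tau = 1401.87 * 0.031
tau = 43.458 N*m

43.458 N*m


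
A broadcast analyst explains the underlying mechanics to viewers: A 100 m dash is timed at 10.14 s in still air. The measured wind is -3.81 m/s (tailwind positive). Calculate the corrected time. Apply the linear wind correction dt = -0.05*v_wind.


dt = -0.05 * v_wind = -0.05 * -3.81 = 0.1905 s
t_corrected = t_still + dt = 10.14 + (0.1905)
t_corrected = 10.3305 s

10.3305 s


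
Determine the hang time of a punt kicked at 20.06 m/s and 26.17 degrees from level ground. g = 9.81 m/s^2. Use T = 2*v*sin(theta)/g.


T = 2*v*sin(theta)/g
sin(theta) = sin(26.17 deg) = 0.441
T = 2*20.06*0.441 / 9.81
T = 17.6944 / 9.81 = 1.8037 s

1.8037 s


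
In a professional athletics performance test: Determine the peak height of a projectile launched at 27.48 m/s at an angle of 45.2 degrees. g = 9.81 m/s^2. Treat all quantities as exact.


H = (v*sin(theta))^2 / (2*g)
vy = v*sin(theta) = 27.48 * sin(45.2 deg) = 19.499 m/s
H = vy^2 / (2*g) = 380.2112 / (2*9.81)
H = 380.2112 / 19.62 = 19.3788 m

19.3788 m


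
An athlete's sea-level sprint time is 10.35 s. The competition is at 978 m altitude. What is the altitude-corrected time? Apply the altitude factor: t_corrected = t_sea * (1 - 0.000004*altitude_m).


Correction factor = 1 - 0.000004 * 978 = 0.996088
t_corrected = t_sea * factor = 10.35 * 0.996088
t_corrected = 10.3095 s

10.3095 s


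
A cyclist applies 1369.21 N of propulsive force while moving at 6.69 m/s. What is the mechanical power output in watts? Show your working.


P = F * v
P = 1369.21 * 6.69
P = 9160.0149 W

9160.0149 W


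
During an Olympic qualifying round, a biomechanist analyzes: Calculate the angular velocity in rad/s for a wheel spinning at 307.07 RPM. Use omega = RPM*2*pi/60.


omega = RPM * 2 * pi / 60
omega = 307.07 * 2 * 3.14159 / 60
omega = 1929.3777 / 60 = 32.1563 rad/s

32.1563 rad/s


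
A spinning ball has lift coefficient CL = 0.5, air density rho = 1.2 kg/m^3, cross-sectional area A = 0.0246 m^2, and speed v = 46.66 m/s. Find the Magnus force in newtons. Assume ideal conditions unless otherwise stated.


FM = 0.5 * CL * rho * A * v^2
FM = 0.5 * 0.5 * 1.2 * 0.0246 * 46.66^2
v^2 = 2177.1556
FM = 0.5 * 0.5 * 1.2 * 0.0246 * 2177.1556 = 16.0674 N

16.0674 N


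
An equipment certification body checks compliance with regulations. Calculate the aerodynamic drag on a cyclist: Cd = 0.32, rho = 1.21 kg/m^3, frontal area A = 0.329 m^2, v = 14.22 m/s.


Fd = 0.5 * Cd * rho * A * v^2
Fd = 0.5 * 0.32 * 1.21 * 0.329 * 14.22^2
v^2 = 202.2084
Fd = 0.5 * 0.32 * 1.21 * 0.329 * 202.2084 = 12.8795 N

12.8795 N


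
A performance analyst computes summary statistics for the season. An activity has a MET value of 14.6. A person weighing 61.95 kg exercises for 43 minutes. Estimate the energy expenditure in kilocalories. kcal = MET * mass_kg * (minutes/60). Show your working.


kcal = MET * mass * time_hr
Convert time: 43 min = 0.7167 hr
kcal = 14.6 * 61.95 * 0.7167
kcal = 648.2035 kcal

648.2035 kcal


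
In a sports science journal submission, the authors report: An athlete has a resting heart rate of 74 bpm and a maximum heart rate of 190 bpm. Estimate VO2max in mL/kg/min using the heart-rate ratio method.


VO2max = 15.3 * HRmax / HRrest
VO2max = 15.3 * 190 / 74
VO2max = 2907 / 74 = 39.2838 mL/kg/min

39.2838 mL/kg/min


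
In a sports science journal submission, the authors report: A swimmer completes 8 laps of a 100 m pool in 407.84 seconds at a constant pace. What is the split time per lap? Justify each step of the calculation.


Split time = total_time / n_laps = 407.84 / 8
Split time = 50.98 s per lap

50.98 s


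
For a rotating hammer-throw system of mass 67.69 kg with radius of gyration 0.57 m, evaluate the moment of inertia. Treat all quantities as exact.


I = m * k^2
I = 67.69 * 0.57^2
I = 67.69 * 0.3249 = 21.9925 kg*m^2

21.9925 kg*m^2


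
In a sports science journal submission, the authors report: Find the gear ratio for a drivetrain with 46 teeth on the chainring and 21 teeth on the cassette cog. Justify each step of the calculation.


GR = front_teeth / rear_teeth
GR = 46 / 21
GR = 2.1905

2.1905


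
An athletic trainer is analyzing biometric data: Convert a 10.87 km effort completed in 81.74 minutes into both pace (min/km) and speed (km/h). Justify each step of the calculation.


Pace = time / distance = 81.74 min / 10.87 km = 7.5198 min/km
Speed = distance / time_in_hours = 10.87 / 1.3623 hr
Speed = 7.979 km/h

7.5198 min/km, 7.979 km/h


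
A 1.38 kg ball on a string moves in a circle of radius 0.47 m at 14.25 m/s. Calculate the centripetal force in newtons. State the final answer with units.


Fc = m * v^2 / r
v^2 = 14.25^2 = 203.0625
Fc = 1.38 * 203.0625 / 0.47
Fc = 280.2262 / 0.47 = 596.2261 N

596.2261 N


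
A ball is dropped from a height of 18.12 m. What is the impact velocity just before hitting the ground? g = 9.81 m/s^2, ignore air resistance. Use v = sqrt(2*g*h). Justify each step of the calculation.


v = sqrt(2 * g * h)
v = sqrt(2 * 9.81 * 18.12)
v = sqrt(355.5144) = 18.8551 m/s

18.8551 m/s


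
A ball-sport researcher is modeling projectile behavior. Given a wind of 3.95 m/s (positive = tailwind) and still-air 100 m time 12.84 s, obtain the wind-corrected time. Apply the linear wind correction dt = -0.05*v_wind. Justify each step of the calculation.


dt = -0.05 * v_wind = -0.05 * 3.95 = -0.1975 s
t_corrected = t_still + dt = 12.84 + (-0.1975)
t_corrected = 12.6425 s

12.6425 s


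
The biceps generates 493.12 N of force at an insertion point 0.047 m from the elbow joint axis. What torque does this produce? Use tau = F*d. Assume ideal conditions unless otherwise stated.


tau = F * d
tau = 493.12 * 0.047
tau = 23.1766 N*m

23.1766 N*m


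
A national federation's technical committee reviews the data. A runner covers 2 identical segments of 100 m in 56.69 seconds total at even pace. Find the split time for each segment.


Split time = total_time / n_laps = 56.69 / 2
Split time = 28.345 s per lap

28.345 s


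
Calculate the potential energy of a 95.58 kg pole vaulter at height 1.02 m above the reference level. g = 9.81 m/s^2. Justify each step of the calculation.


PE = m * g * h
PE = 95.58 * 9.81 * 1.02
PE = 937.6398 * 1.02 = 956.3926 J

956.3926 J


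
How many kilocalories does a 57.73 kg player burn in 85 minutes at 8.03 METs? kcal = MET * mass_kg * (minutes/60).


kcal = MET * mass * time_hr
Convert time: 85 min = 1.4167 hr
kcal = 8.03 * 57.73 * 1.4167
kcal = 656.7269 kcal

656.7269 kcal


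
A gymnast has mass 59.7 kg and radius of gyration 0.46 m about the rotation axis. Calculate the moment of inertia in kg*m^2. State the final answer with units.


I = m * k^2
I = 59.7 * 0.46^2
I = 59.7 * 0.2116 = 12.6325 kg*m^2

12.6325 kg*m^2


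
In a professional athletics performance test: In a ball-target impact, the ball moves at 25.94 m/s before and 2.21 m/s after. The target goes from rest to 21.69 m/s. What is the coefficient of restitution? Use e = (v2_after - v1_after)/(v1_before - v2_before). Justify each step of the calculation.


e = (v2_after - v1_after) / (v1_before - v2_before)
Numerator = 21.69 - 2.21 = 19.48
Denominator = 25.94 - 0 = 25.94
e = 19.48 / 25.94 = 0.751

0.751


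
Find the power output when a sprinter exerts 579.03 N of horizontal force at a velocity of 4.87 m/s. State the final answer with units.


P = F * v
P = 579.03 * 4.87
P = 2819.8761 W

2819.8761 W


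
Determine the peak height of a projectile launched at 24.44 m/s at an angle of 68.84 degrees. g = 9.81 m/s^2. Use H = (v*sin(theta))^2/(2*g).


H = (v*sin(theta))^2 / (2*g)
vy = v*sin(theta) = 24.44 * sin(68.84 deg) = 22.7922 m/s
H = vy^2 / (2*g) = 519.4825 / (2*9.81)
H = 519.4825 / 19.62 = 26.4772 m

26.4772 m


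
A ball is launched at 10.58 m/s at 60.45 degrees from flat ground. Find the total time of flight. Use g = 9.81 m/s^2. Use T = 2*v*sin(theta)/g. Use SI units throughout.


T = 2*v*sin(theta)/g
sin(theta) = sin(60.45 deg) = 0.8699
T = 2*10.58*0.8699 / 9.81
T = 18.4076 / 9.81 = 1.8764 s

1.8764 s


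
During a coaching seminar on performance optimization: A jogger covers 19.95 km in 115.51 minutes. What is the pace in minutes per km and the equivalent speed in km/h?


Pace = time / distance = 115.51 min / 19.95 km = 5.79 min/km
Speed = distance / time_in_hours = 19.95 / 1.9252 hr
Speed = 10.3627 km/h

5.79 min/km, 10.3627 km/h


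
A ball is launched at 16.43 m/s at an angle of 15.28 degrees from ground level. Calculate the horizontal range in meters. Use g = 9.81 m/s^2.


R = v^2 * sin(2*theta) / g
Convert angle to radians: theta = 15.28 deg = 0.2667 rad
sin(2*theta) = sin(0.5334) = 0.5084
R = 16.43^2 * 0.5084 / 9.81
R = 269.9449 * 0.5084 / 9.81 = 13.9909 m

13.9909 m


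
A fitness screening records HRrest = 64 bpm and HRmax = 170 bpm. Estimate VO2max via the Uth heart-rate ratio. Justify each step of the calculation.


VO2max = 15.3 * HRmax / HRrest
VO2max = 15.3 * 170 / 64
VO2max = 2601 / 64 = 40.6406 mL/kg/min

40.6406 mL/kg/min


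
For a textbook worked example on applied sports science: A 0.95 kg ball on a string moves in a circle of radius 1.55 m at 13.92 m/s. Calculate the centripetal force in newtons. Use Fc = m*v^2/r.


Fc = m * v^2 / r
v^2 = 13.92^2 = 193.7664
Fc = 0.95 * 193.7664 / 1.55
Fc = 184.0781 / 1.55 = 118.7601 N

118.7601 N


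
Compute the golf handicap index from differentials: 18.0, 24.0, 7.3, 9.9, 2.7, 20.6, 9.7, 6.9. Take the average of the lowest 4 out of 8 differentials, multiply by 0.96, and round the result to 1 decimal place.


All differentials: 18.0, 24.0, 7.3, 9.9, 2.7, 20.6, 9.7, 6.9
Sorted: 2.7, 6.9, 7.3, 9.7, 9.9, 18.0, 20.6, 24.0
Best 4: 2.7, 6.9, 7.3, 9.7
Average of best = 26.6 / 4 = 6.65
Raw index = 6.65 * 0.96 = 6.384
Handicap index = round(6.384, 1) = 6.4

6.4


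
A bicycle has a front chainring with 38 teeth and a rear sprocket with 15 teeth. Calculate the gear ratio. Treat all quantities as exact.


GR = front_teeth / rear_teeth
GR = 38 / 15
GR = 2.5333

2.5333


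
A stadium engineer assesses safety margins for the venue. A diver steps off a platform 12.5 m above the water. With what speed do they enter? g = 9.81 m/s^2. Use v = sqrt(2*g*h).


v = sqrt(2 * g * h)
v = sqrt(2 * 9.81 * 12.5)
v = sqrt(245.25) = 15.6605 m/s

15.6605 m/s


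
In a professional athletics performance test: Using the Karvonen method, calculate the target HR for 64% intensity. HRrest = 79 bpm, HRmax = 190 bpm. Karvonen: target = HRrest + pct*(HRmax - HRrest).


Target = HRrest + pct*(HRmax - HRrest)
Heart rate reserve = HRmax - HRrest = 190 - 79 = 111 bpm
Fraction = 64% = 0.64
Target = 79 + 0.64 * 111
Target = 79 + 71.04 = 150.04 bpm

150.04 bpm


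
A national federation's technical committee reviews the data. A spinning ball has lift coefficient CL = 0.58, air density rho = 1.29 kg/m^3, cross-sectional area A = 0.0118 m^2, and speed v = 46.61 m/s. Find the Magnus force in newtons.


FM = 0.5 * CL * rho * A * v^2
FM = 0.5 * 0.58 * 1.29 * 0.0118 * 46.61^2
v^2 = 2172.4921
FM = 0.5 * 0.58 * 1.29 * 0.0118 * 2172.4921 = 9.5902 N

9.5902 N


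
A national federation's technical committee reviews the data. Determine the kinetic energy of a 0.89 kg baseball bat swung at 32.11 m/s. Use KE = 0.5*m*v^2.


KE = 0.5 * m * v^2
KE = 0.5 * 0.89 * 32.11^2
KE = 0.5 * 0.89 * 1031.0521 = 458.8182 J

458.8182 J


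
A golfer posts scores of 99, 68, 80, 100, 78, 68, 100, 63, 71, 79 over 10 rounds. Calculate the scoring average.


Average = sum / n
Sum = 806
Average = 806 / 10 = 80.6

80.6


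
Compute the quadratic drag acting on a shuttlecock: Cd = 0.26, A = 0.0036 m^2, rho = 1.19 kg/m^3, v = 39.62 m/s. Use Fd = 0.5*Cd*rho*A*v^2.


Fd = 0.5 * Cd * rho * A * v^2
Fd = 0.5 * 0.26 * 1.19 * 0.0036 * 39.62^2
v^2 = 1569.7444
Fd = 0.5 * 0.26 * 1.19 * 0.0036 * 1569.7444 = 0.8742 N

0.8742 N


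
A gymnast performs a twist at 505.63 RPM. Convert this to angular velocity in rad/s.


omega = RPM * 2 * pi / 60
omega = 505.63 * 2 * 3.14159 / 60
omega = 3176.967 / 60 = 52.9494 rad/s

52.9494 rad/s


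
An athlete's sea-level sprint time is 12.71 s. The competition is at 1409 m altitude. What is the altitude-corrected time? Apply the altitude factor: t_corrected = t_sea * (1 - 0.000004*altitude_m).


Correction factor = 1 - 0.000004 * 1409 = 0.994364
t_corrected = t_sea * factor = 12.71 * 0.994364
t_corrected = 12.6384 s

12.6384 s


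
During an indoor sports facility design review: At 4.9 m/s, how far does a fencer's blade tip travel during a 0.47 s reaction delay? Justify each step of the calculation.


d = v * t
d = 4.9 * 0.47
d = 2.303 m

2.303 m


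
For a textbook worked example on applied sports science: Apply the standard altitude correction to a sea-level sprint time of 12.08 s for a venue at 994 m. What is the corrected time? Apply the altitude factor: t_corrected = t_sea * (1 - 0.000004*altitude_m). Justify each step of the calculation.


Correction factor = 1 - 0.000004 * 994 = 0.996024
t_corrected = t_sea * factor = 12.08 * 0.996024
t_corrected = 12.032 s

12.032 s


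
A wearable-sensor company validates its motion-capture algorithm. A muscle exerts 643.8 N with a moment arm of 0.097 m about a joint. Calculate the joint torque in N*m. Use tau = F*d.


tau = F * d
tau = 643.8 * 0.097
tau = 62.4486 N*m

62.4486 N*m


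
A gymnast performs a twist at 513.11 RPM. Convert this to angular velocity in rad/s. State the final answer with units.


omega = RPM * 2 * pi / 60
omega = 513.11 * 2 * 3.14159 / 60
omega = 3223.9652 / 60 = 53.7328 rad/s

53.7328 rad/s


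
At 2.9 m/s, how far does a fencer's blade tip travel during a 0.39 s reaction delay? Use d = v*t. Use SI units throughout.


d = v * t
d = 2.9 * 0.39
d = 1.131 m

1.131 m


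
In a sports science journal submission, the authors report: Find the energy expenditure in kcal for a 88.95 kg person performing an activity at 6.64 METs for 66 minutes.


kcal = MET * mass * time_hr
Convert time: 66 min = 1.1 hr
kcal = 6.64 * 88.95 * 1.1
kcal = 649.6908 kcal

649.6908 kcal


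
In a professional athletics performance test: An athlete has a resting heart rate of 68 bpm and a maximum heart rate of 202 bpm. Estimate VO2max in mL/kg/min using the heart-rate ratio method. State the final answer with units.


VO2max = 15.3 * HRmax / HRrest
VO2max = 15.3 * 202 / 68
VO2max = 3090.6 / 68 = 45.45 mL/kg/min

45.45 mL/kg/min


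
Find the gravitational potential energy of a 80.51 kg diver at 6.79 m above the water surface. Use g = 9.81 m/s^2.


PE = m * g * h
PE = 80.51 * 9.81 * 6.79
PE = 789.8031 * 6.79 = 5362.763 J

5362.763 J


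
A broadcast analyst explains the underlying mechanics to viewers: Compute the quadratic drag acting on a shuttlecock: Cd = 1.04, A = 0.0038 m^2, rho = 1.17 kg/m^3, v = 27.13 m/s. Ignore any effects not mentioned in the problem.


Fd = 0.5 * Cd * rho * A * v^2
Fd = 0.5 * 1.04 * 1.17 * 0.0038 * 27.13^2
v^2 = 736.0369
Fd = 0.5 * 1.04 * 1.17 * 0.0038 * 736.0369 = 1.7017 N

1.7017 N


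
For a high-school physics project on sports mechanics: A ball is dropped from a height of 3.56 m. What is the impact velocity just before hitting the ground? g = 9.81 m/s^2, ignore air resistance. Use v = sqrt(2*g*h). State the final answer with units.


v = sqrt(2 * g * h)
v = sqrt(2 * 9.81 * 3.56)
v = sqrt(69.8472) = 8.3575 m/s

8.3575 m/s


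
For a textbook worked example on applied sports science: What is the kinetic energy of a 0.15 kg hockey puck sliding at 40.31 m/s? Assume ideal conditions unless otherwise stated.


KE = 0.5 * m * v^2
KE = 0.5 * 0.15 * 40.31^2
KE = 0.5 * 0.15 * 1624.8961 = 121.8672 J

121.8672 J


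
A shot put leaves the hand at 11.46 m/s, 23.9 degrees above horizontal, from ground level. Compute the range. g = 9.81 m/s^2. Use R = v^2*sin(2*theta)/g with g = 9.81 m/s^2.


R = v^2 * sin(2*theta) / g
Convert angle to radians: theta = 23.9 deg = 0.4171 rad
sin(2*theta) = sin(0.8343) = 0.7408
R = 11.46^2 * 0.7408 / 9.81
R = 131.3316 * 0.7408 / 9.81 = 9.9175 m

9.9175 m


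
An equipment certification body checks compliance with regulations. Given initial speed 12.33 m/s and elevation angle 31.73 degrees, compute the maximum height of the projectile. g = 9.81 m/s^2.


H = (v*sin(theta))^2 / (2*g)
vy = v*sin(theta) = 12.33 * sin(31.73 deg) = 6.4846 m/s
H = vy^2 / (2*g) = 42.0495 / (2*9.81)
H = 42.0495 / 19.62 = 2.1432 m

2.1432 m


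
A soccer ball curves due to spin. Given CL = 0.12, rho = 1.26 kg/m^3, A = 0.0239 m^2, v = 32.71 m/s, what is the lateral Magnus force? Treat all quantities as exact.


FM = 0.5 * CL * rho * A * v^2
FM = 0.5 * 0.12 * 1.26 * 0.0239 * 32.71^2
v^2 = 1069.9441
FM = 0.5 * 0.12 * 1.26 * 0.0239 * 1069.9441 = 1.9332 N

1.9332 N


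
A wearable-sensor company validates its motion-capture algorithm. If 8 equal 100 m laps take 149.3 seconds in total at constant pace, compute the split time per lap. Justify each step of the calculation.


Split time = total_time / n_laps = 149.3 / 8
Split time = 18.6625 s per lap

18.6625 s


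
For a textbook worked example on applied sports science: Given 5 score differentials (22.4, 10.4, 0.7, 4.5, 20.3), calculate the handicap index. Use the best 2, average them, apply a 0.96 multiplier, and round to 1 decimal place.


All differentials: 22.4, 10.4, 0.7, 4.5, 20.3
Sorted: 0.7, 4.5, 10.4, 20.3, 22.4
Best 2: 0.7, 4.5
Average of best = 5.2 / 2 = 2.6
Raw index = 2.6 * 0.96 = 2.496
Handicap index = round(2.496, 1) = 2.5

2.5


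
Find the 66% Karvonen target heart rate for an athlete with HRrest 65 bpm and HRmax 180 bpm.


Target = HRrest + pct*(HRmax - HRrest)
Heart rate reserve = HRmax - HRrest = 180 - 65 = 115 bpm
Fraction = 66% = 0.66
Target = 65 + 0.66 * 115
Target = 65 + 75.9 = 140.9 bpm

140.9 bpm


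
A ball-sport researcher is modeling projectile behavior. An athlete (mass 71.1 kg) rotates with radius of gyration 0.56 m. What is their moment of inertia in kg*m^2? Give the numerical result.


I = m * k^2
I = 71.1 * 0.56^2
I = 71.1 * 0.3136 = 22.297 kg*m^2

22.297 kg*m^2


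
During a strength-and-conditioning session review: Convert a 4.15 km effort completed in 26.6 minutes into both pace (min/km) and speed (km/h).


Pace = time / distance = 26.6 min / 4.15 km = 6.4096 min/km
Speed = distance / time_in_hours = 4.15 / 0.4433 hr
Speed = 9.3609 km/h

6.4096 min/km, 9.3609 km/h


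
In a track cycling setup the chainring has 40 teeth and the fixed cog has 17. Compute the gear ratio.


GR = front_teeth / rear_teeth
GR = 40 / 17
GR = 2.3529

2.3529


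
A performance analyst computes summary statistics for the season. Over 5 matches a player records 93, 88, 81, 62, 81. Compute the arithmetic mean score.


Average = sum / n
Sum = 405
Average = 405 / 5 = 81

81


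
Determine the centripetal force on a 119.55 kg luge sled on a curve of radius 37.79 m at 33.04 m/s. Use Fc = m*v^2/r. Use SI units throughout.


Fc = m * v^2 / r
v^2 = 33.04^2 = 1091.6416
Fc = 119.55 * 1091.6416 / 37.79
Fc = 130505.7533 / 37.79 = 3453.4468 N

3453.4468 N


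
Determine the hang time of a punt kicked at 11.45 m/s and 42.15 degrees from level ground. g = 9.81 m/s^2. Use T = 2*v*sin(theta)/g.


T = 2*v*sin(theta)/g
sin(theta) = sin(42.15 deg) = 0.6711
T = 2*11.45*0.6711 / 9.81
T = 15.3676 / 9.81 = 1.5665 s

1.5665 s


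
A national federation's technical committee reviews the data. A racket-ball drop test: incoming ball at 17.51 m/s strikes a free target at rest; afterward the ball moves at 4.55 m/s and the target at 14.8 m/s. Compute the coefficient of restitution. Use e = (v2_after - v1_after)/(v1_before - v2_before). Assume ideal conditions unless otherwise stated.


e = (v2_after - v1_after) / (v1_before - v2_before)
Numerator = 14.8 - 4.55 = 10.25
Denominator = 17.51 - 0 = 17.51
e = 10.25 / 17.51 = 0.5854

0.5854


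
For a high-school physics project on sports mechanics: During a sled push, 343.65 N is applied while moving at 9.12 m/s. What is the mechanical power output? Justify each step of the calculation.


P = F * v
P = 343.65 * 9.12
P = 3134.088 W

3134.088 W


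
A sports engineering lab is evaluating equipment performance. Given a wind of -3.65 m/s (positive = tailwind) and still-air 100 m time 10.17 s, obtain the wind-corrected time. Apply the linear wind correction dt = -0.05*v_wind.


dt = -0.05 * v_wind = -0.05 * -3.65 = 0.1825 s
t_corrected = t_still + dt = 10.17 + (0.1825)
t_corrected = 10.3525 s

10.3525 s


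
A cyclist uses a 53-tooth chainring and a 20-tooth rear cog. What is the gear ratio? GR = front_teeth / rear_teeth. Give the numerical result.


GR = front_teeth / rear_teeth
GR = 53 / 20
GR = 2.65

2.65


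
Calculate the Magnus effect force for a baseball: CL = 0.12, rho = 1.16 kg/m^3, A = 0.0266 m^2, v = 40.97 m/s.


FM = 0.5 * CL * rho * A * v^2
FM = 0.5 * 0.12 * 1.16 * 0.0266 * 40.97^2
v^2 = 1678.5409
FM = 0.5 * 0.12 * 1.16 * 0.0266 * 1678.5409 = 3.1076 N

3.1076 N


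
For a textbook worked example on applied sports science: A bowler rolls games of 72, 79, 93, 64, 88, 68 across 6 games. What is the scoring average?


Average = sum / n
Sum = 464
Average = 464 / 6 = 77.3333

77.3333


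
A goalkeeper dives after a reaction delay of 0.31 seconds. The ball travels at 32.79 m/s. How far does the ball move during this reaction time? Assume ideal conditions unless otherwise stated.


d = v * t
d = 32.79 * 0.31
d = 10.1649 m

10.1649 m


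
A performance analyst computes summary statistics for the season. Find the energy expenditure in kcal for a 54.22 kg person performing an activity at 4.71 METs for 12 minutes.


kcal = MET * mass * time_hr
Convert time: 12 min = 0.2 hr
kcal = 4.71 * 54.22 * 0.2
kcal = 51.0752 kcal

51.0752 kcal


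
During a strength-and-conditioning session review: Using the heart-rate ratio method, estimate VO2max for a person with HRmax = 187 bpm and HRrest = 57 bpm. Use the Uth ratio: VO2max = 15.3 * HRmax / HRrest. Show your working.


VO2max = 15.3 * HRmax / HRrest
VO2max = 15.3 * 187 / 57
VO2max = 2861.1 / 57 = 50.1947 mL/kg/min

50.1947 mL/kg/min


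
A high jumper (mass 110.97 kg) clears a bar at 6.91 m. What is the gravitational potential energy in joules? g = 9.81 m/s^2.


PE = m * g * h
PE = 110.97 * 9.81 * 6.91
PE = 1088.6157 * 6.91 = 7522.3345 J

7522.3345 J


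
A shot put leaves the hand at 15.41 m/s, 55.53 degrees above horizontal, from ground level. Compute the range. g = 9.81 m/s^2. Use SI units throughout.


R = v^2 * sin(2*theta) / g
Convert angle to radians: theta = 55.53 deg = 0.9692 rad
sin(2*theta) = sin(1.9384) = 0.9332
R = 15.41^2 * 0.9332 / 9.81
R = 237.4681 * 0.9332 / 9.81 = 22.5898 m

22.5898 m


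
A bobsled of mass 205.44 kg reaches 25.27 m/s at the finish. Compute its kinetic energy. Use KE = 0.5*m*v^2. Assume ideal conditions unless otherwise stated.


KE = 0.5 * m * v^2
KE = 0.5 * 205.44 * 25.27^2
KE = 0.5 * 205.44 * 638.5729 = 65594.2083 J

65594.2083 J


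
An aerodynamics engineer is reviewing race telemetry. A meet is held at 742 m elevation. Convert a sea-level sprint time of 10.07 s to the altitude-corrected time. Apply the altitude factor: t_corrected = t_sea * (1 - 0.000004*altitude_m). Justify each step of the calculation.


Correction factor = 1 - 0.000004 * 742 = 0.997032
t_corrected = t_sea * factor = 10.07 * 0.997032
t_corrected = 10.0401 s

10.0401 s
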